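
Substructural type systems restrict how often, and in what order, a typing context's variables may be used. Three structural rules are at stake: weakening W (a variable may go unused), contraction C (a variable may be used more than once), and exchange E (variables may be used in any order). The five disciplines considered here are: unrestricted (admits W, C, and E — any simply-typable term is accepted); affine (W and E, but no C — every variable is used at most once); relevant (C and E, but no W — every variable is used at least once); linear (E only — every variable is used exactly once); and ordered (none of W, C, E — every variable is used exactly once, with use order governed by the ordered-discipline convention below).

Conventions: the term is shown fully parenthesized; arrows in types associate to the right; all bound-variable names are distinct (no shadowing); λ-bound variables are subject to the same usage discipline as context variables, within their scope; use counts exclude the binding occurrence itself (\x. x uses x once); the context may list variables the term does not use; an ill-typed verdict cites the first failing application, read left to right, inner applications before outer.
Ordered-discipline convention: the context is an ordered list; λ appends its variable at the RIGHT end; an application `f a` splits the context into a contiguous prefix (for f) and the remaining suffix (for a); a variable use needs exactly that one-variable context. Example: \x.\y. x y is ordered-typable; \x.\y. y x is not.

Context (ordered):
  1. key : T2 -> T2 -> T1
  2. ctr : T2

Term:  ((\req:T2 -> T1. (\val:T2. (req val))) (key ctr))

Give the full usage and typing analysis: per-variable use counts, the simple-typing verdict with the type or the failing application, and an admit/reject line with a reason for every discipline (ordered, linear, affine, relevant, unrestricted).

usage: key: 1×; ctr: 1×; req [bound]: 1×; val [bound]: 1×
order of uses: req, val, key, ctr
typing: well-typed — term : T2 -> T1
ordered: ✓, key, ctr, req, val: once each, no exchange needed
linear: ✓, exactly-once usage across key, ctr, req, val
affine: ✓, at most one use each (key, ctr, req, val)
relevant: ✓, key, ctr, req, val: all used, weakening unneeded
unrestricted: ✓, well-typed at T2 -> T1; no restrictions here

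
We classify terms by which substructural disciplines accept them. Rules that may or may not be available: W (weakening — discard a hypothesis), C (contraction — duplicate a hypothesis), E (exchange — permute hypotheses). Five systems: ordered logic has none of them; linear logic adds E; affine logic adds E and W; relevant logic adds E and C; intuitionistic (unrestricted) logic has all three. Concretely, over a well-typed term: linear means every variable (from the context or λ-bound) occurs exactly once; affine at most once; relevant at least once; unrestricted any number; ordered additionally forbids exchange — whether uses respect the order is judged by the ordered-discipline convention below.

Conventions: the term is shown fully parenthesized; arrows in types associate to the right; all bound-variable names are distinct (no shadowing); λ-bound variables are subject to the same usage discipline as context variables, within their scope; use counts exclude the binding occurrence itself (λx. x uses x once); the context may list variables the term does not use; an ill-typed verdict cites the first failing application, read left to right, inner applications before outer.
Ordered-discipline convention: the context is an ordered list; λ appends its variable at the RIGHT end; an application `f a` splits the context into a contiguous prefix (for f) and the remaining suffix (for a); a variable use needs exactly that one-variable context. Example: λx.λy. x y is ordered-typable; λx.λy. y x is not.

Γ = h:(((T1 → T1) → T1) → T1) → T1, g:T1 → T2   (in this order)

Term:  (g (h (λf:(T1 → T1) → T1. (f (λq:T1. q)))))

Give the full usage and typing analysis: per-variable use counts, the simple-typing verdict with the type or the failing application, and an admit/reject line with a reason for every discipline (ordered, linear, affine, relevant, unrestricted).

use counts: h: 1×, g: 1×, f [bound]: 1×, q [bound]: 1×
left-to-right use order: g, h, f, q
typing: the term checks, with type T2
ordered: ✗, no contiguous prefix/suffix split fits g, h, f, q
linear: ✓, single use per variable (h, g, f, q)
affine: ✓, at most one use each (h, g, f, q)
relevant: ✓, h, g, f, q: all used, weakening unneeded
unrestricted: ✓, simply typable at T2; W, C, E all held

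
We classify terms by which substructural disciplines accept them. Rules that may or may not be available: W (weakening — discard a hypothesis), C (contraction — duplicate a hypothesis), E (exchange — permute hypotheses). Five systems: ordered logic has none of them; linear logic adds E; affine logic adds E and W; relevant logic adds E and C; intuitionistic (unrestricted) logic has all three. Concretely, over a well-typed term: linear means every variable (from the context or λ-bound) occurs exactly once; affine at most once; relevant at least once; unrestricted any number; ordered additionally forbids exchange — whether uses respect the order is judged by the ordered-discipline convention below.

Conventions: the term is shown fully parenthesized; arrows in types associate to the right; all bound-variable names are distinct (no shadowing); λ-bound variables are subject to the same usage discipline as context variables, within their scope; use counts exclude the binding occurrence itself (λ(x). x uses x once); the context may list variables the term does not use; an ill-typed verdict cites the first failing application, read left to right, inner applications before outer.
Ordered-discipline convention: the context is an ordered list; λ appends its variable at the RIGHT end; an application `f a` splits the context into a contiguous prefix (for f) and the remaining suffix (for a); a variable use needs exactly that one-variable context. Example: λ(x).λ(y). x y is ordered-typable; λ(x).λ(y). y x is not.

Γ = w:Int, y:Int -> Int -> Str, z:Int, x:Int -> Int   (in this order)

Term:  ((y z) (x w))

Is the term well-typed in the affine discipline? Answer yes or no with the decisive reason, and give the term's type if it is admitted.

yes — none of w, y, z, x used more than once; term : Str
counts: w ×1; y ×1; z ×1; x ×1
use order (left to right): y, z, x, w
typing: well-typed — term : Str
summary: ordered ✗; linear ✓; affine ✓; relevant ✓; unrestricted ✓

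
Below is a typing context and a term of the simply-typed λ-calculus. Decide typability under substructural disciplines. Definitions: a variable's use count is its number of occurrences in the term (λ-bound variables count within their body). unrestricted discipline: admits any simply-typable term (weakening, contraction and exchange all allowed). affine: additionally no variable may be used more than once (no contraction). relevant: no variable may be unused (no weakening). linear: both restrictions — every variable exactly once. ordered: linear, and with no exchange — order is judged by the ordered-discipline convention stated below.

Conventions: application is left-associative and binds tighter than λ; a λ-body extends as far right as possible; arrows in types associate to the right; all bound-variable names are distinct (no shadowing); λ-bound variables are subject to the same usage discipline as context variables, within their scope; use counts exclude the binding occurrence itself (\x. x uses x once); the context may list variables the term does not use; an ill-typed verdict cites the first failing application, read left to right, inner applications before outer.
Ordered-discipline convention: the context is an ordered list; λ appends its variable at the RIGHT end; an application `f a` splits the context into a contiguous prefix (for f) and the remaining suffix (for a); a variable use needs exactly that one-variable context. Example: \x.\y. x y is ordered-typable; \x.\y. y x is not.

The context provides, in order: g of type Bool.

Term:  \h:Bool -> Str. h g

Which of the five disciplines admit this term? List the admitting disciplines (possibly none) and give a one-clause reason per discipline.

admitted by: linear, affine, relevant, unrestricted
counts: g ×1, h (bound) ×1
use order (left to right): h, g
typing: well-typed at (Bool -> Str) -> Str
ordered: ✗ — no contiguous prefix/suffix split fits h, g
linear: ✓ — exactly-once usage across g, h
affine: ✓ — none of g, h used more than once
relevant: ✓ — at least one use each (g, h)
unrestricted: ✓ — type-checks ((Bool -> Str) -> Str) and nothing is barred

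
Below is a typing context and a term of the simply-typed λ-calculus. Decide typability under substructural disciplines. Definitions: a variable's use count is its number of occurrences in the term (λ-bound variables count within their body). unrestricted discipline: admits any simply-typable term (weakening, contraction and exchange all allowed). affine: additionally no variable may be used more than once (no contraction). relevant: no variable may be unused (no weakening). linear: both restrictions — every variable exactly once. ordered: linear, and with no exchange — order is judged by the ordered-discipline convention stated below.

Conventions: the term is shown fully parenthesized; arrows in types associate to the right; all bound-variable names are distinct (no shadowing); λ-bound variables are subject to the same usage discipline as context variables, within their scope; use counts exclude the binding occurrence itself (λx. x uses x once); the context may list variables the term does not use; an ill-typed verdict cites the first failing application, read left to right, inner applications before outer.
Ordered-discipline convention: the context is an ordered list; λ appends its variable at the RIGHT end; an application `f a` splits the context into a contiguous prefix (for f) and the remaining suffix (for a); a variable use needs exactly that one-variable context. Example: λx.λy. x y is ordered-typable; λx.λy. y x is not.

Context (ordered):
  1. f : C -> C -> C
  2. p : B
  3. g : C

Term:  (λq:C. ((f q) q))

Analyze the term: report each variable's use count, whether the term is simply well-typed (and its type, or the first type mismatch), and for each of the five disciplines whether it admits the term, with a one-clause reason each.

usage: f: 1; p: 0; g: 0; q (λ-bound): 2
uses in reading order: f, q, q
typing: well-typed — term : C -> C
ordered: ✗ — uses contraction: q ×2; p, g never used (weakening)
linear: ✗ — uses contraction: q ×2; p, g never used (weakening)
affine: ✗ — uses contraction: q ×2
relevant: ✗ — p, g never used (weakening)
unrestricted: ✓ — type-checks (C -> C) and nothing is barred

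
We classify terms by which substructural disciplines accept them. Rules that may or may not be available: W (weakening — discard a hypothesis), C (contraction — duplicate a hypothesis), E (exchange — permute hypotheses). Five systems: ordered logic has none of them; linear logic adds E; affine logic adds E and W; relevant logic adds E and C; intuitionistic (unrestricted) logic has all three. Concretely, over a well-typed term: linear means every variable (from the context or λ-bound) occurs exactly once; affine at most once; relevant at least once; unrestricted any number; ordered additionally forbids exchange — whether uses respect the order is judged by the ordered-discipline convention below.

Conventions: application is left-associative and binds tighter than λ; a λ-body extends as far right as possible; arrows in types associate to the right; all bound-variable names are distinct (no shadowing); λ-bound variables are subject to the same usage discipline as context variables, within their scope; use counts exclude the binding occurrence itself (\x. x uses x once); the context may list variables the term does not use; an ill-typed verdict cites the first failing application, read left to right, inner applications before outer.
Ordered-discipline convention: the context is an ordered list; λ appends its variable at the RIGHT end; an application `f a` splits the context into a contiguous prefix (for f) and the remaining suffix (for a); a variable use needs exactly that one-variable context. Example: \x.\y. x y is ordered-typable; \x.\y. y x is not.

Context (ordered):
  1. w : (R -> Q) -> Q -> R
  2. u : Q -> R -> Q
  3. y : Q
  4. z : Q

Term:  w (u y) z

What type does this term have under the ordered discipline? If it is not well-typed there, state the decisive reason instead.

term : R
variable uses: w: 1×; u: 1×; y: 1×; z: 1×
uses in reading order: w, u, y, z
typing: well-typed — term : R
summary: ordered ✓ · linear ✓ · affine ✓ · relevant ✓ · unrestricted ✓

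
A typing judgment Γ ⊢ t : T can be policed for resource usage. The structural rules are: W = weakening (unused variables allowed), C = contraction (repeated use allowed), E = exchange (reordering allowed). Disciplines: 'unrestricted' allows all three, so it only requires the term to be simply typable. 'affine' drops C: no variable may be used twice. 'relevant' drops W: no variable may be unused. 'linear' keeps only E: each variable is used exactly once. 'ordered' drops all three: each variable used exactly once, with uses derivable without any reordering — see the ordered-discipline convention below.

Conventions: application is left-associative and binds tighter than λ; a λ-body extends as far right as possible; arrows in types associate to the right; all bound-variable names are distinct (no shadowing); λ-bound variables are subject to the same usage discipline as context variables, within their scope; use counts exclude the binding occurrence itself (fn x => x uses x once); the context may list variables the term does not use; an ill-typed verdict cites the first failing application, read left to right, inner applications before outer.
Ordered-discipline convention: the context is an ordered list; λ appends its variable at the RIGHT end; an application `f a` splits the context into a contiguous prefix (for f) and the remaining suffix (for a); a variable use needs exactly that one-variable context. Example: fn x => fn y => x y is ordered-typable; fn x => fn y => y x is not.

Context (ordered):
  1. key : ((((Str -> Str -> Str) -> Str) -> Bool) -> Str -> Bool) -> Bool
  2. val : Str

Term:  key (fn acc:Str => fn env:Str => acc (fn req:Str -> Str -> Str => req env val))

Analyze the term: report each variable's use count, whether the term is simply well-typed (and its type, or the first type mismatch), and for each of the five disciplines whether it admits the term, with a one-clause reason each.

usage: key ×1; val ×1; acc (λ-bound) ×1; env (λ-bound) ×1; req (λ-bound) ×1
use order (left to right): key, acc, req, env, val
typing: ill-typed: applying a non-function (Str)
ordered ✗ (not simply typable)
linear ✗ (fails simple typing)
affine ✗ (a type mismatch blocks all five)
relevant ✗ (the type mismatch rejects it)
unrestricted ✗ (not simply typable)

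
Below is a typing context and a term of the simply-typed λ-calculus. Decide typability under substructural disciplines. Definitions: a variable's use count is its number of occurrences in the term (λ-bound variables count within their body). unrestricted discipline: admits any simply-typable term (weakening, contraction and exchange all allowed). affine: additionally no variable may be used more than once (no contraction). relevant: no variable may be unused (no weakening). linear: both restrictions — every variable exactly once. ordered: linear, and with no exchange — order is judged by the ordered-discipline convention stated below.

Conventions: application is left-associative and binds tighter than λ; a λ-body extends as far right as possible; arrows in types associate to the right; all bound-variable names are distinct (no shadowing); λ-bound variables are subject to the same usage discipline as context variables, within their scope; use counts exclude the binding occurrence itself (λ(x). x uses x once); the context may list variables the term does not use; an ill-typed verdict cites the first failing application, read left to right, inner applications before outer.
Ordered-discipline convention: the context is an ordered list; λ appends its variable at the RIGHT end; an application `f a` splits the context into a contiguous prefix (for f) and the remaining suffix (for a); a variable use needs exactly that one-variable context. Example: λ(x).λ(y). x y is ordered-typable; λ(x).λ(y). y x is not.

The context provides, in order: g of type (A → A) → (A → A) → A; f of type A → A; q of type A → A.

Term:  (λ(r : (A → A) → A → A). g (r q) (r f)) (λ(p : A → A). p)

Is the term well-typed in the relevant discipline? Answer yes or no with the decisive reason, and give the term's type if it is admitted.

yes — none of g, f, q, r, p goes unused; term : A
variable uses: g ×1; f ×1; q ×1; r (λ-bound) ×2; p (λ-bound) ×1
left-to-right use order: g, r, q, r, f, p
typing: the term checks, with type A
per-discipline verdicts: ordered ✗; linear ✗; affine ✗; relevant ✓; unrestricted ✓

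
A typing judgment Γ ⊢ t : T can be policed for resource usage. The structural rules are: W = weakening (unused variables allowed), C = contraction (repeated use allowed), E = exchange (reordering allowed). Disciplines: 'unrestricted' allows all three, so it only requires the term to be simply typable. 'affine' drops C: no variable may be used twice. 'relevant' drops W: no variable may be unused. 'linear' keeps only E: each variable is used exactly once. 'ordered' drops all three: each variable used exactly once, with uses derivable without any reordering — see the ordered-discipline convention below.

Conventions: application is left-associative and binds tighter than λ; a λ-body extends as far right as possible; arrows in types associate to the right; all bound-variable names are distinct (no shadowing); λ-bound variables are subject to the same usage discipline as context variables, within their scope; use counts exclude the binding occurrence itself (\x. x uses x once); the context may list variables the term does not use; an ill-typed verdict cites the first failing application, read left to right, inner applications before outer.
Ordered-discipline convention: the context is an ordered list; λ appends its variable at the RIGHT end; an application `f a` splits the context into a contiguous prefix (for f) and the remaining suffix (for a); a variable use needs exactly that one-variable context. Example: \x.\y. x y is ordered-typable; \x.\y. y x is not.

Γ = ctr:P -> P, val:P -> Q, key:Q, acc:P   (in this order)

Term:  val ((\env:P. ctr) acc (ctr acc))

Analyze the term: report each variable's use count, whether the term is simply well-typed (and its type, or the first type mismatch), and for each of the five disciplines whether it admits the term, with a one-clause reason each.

variable uses: ctr=2, val=1, key=0, acc=2, env (bound)=0
use order (left to right): val, ctr, acc, ctr, acc
typing: well-typed — term : Q
ordered: ✗ — needs contraction — ctr ×2, acc ×2; key, env left unused
linear: ✗ — needs contraction — ctr ×2, acc ×2; key, env left unused
affine: ✗ — needs contraction — ctr ×2, acc ×2
relevant: ✗ — key, env left unused
unrestricted: ✓ — simply typable at Q; W, C, E all held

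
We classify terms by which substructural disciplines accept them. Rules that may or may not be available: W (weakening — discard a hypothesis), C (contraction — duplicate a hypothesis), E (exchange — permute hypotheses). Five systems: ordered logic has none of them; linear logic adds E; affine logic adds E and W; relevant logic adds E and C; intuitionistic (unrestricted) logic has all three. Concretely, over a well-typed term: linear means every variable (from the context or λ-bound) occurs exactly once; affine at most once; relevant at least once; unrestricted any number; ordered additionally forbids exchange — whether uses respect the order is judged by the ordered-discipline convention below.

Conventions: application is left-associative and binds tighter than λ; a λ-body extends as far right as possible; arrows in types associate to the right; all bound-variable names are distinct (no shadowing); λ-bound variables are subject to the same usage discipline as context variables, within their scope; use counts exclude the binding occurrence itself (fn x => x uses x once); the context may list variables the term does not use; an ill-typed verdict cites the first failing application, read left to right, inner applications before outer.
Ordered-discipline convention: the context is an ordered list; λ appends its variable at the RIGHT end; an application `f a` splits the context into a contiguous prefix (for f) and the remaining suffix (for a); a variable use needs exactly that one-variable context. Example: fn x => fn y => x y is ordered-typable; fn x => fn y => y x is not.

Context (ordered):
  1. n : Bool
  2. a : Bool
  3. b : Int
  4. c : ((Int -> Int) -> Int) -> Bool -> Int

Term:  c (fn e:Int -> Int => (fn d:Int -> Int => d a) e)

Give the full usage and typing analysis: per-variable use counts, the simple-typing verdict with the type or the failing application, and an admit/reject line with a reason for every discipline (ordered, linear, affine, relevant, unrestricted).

use counts: n: 0×, a: 1×, b: 0×, c: 1×, e [bound]: 1×, d [bound]: 1×
uses in reading order: c, d, a, e
typing: ill-typed: an argument Bool mismatches the expected Int
ordered ✗ (a type mismatch blocks all five)
linear ✗ (the type mismatch rejects it)
affine ✗ (not simply typable)
relevant ✗ (fails simple typing)
unrestricted ✗ (a type mismatch blocks all five)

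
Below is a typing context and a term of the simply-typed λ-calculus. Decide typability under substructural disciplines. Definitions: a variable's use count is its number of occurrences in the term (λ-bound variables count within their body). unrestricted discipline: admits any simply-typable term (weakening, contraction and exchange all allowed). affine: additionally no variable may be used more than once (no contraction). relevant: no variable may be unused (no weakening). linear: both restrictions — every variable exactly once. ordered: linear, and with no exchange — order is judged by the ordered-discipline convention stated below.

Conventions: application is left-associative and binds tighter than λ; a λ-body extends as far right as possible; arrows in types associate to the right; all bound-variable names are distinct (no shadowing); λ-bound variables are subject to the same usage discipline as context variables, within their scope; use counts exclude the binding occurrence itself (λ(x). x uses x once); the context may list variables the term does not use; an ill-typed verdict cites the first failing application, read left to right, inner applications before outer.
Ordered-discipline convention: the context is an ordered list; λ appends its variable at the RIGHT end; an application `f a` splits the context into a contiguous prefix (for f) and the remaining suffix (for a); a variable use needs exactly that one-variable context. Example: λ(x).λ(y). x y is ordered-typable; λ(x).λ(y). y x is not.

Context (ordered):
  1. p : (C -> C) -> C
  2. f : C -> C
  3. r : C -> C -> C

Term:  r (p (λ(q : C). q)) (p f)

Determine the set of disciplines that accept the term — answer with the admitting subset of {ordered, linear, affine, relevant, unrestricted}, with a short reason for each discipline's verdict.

admitting disciplines: relevant, unrestricted
use counts: p: 2×, f: 1×, r: 1×, q [bound]: 1×
left-to-right use order: r, p, q, p, f
typing: the term checks, with type C
ordered: ✗, needs contraction — p ×2
linear: ✗, needs contraction — p ×2
affine: ✗, needs contraction — p ×2
relevant: ✓, none of p, f, r, q goes unused
unrestricted: ✓, simply typable at C; W, C, E all held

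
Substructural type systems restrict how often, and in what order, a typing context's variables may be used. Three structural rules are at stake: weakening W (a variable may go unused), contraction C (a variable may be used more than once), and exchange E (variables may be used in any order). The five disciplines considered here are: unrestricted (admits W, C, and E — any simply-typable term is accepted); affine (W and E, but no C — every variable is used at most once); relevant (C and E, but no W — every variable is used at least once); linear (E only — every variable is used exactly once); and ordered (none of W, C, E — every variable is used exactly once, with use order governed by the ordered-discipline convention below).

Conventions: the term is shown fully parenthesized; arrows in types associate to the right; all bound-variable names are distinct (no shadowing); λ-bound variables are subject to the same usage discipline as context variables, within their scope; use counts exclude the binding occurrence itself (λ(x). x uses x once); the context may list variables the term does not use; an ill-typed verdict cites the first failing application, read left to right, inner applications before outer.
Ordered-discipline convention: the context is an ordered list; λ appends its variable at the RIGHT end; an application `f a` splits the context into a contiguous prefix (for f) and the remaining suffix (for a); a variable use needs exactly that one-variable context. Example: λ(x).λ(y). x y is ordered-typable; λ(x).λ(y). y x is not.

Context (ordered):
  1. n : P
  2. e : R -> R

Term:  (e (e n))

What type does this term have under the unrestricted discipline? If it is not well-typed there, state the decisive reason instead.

not well-typed under unrestricted — fails simple typing
counts: n: 1×, e: 2×
uses in reading order: e, e, n
typing: ill-typed: an application expects R but receives P
summary: ordered ✗; linear ✗; affine ✗; relevant ✗; unrestricted ✗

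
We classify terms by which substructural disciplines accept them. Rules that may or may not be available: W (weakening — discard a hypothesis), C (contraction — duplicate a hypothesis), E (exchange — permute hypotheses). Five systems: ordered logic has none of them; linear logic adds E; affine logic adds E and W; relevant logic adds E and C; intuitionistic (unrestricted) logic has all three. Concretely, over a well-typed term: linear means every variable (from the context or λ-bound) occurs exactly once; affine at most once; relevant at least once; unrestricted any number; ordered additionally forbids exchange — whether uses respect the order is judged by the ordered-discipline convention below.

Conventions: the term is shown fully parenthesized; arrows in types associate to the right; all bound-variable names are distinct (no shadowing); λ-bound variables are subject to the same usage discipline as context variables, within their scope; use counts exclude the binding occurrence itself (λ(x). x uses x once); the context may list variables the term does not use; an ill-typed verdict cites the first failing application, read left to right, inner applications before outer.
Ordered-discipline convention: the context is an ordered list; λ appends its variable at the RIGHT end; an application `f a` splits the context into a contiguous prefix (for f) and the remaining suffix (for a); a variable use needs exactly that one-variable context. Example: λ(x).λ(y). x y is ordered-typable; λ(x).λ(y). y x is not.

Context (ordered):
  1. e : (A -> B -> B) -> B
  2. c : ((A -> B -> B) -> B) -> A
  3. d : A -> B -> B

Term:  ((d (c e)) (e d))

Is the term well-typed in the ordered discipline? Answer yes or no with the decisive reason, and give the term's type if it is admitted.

no — needs contraction — e ×2, d ×2
use counts: e=2; c=1; d=2
use order (left to right): d, c, e, e, d
typing: the term checks, with type B
per-discipline verdicts: ordered ✗; linear ✗; affine ✗; relevant ✓; unrestricted ✓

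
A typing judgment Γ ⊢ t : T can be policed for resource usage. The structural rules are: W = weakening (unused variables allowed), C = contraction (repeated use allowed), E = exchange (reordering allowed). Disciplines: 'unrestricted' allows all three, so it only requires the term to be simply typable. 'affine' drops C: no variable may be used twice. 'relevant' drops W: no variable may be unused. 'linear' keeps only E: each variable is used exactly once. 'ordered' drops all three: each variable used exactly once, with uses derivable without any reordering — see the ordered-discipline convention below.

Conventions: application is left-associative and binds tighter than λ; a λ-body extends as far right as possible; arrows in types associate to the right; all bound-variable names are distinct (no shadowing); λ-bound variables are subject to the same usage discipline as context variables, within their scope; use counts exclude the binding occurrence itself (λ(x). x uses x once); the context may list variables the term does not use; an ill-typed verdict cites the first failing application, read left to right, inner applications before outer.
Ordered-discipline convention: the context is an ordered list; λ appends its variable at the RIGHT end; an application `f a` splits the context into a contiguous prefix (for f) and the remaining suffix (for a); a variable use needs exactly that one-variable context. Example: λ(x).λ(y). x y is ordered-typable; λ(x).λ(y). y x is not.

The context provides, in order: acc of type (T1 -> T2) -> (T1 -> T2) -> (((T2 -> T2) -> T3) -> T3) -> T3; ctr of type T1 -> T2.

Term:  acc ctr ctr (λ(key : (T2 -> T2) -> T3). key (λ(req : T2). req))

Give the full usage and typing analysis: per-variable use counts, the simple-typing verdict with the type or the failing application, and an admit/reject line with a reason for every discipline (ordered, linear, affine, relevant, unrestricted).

usage: acc: 1; ctr: 2; key (λ-bound): 1; req (λ-bound): 1
uses in reading order: acc, ctr, ctr, key, req
typing: well-typed at T3
ordered ✗ (uses contraction: ctr ×2)
linear ✗ (uses contraction: ctr ×2)
affine ✗ (uses contraction: ctr ×2)
relevant ✓ (at least one use each (acc, ctr, key, req))
unrestricted ✓ (well-typed at T3; no restrictions here)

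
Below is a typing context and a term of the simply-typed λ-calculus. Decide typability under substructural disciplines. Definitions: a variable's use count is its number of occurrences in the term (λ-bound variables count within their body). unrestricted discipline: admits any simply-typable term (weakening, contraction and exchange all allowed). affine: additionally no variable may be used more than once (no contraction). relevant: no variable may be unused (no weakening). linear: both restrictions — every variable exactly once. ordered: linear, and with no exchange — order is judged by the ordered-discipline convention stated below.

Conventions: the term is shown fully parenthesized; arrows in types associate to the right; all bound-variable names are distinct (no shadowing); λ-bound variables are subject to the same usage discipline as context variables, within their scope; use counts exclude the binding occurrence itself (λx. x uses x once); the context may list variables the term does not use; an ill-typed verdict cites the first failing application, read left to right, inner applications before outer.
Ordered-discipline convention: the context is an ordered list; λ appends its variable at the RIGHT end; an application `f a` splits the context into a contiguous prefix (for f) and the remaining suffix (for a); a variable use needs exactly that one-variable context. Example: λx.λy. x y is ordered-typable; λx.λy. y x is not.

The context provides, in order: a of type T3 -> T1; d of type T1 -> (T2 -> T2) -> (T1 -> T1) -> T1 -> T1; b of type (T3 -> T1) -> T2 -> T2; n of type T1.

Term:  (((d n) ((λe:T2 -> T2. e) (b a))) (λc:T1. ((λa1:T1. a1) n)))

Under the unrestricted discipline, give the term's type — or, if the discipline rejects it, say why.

term : T1 -> T1
variable uses: a ×1, d ×1, b ×1, n ×2, e (bound) ×1, c (bound) ×0, a1 (bound) ×1
uses in reading order: d, n, e, b, a, a1, n
typing: well-typed — term : T1 -> T1
all disciplines: ordered ✗, linear ✗, affine ✗, relevant ✗, unrestricted ✓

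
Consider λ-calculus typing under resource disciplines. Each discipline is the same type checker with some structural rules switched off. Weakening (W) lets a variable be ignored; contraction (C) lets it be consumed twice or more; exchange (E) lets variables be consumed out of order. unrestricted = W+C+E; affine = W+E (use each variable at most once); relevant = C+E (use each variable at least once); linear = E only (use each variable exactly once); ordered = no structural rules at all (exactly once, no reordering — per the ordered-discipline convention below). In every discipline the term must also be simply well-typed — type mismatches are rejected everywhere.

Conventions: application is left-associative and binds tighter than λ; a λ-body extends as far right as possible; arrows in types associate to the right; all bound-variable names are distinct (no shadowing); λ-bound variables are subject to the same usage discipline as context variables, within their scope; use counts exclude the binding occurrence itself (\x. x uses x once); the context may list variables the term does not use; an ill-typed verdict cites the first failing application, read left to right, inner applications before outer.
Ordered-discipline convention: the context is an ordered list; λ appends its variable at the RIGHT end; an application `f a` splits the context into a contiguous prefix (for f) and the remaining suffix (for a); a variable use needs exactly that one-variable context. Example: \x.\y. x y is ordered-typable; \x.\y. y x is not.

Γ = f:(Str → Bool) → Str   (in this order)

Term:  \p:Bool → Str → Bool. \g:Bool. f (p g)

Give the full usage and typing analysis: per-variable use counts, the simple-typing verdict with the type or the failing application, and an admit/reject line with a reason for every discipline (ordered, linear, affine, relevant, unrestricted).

use counts: f=1, p [bound]=1, g [bound]=1
order of uses: f, p, g
typing: the term checks, with type (Bool → Str → Bool) → Bool → Str
ordered: ✓ — f, p, g: once each, no exchange needed
linear: ✓ — each of f, p, g used exactly once
affine: ✓ — no duplicate uses among f, p, g
relevant: ✓ — none of f, p, g goes unused
unrestricted: ✓ — well-typed at (Bool → Str → Bool) → Bool → Str; no restrictions here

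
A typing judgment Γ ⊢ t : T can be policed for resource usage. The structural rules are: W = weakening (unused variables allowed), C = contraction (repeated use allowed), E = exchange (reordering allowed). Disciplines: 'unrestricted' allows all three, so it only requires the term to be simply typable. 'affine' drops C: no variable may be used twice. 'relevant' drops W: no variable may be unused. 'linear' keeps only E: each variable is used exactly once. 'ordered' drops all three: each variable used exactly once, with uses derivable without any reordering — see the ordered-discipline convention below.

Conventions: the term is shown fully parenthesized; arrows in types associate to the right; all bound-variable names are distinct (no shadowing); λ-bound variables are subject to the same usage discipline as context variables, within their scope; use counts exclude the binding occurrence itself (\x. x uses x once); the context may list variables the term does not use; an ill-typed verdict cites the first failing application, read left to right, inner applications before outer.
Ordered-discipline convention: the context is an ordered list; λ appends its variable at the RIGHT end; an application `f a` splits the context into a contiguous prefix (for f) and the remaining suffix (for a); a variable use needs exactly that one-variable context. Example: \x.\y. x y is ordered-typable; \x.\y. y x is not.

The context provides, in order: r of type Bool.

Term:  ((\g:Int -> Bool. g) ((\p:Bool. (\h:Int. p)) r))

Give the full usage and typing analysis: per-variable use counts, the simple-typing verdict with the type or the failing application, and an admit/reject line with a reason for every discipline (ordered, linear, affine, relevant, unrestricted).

counts: r=1, g (bound)=1, p (bound)=1, h (bound)=0
uses in reading order: g, p, r
typing: well-typed at Int -> Bool
ordered: ✗, needs weakening: h unused
linear: ✗, needs weakening: h unused
affine: ✓, none of r, g, p, h used more than once
relevant: ✗, needs weakening: h unused
unrestricted: ✓, typability at Int -> Bool is all that's needed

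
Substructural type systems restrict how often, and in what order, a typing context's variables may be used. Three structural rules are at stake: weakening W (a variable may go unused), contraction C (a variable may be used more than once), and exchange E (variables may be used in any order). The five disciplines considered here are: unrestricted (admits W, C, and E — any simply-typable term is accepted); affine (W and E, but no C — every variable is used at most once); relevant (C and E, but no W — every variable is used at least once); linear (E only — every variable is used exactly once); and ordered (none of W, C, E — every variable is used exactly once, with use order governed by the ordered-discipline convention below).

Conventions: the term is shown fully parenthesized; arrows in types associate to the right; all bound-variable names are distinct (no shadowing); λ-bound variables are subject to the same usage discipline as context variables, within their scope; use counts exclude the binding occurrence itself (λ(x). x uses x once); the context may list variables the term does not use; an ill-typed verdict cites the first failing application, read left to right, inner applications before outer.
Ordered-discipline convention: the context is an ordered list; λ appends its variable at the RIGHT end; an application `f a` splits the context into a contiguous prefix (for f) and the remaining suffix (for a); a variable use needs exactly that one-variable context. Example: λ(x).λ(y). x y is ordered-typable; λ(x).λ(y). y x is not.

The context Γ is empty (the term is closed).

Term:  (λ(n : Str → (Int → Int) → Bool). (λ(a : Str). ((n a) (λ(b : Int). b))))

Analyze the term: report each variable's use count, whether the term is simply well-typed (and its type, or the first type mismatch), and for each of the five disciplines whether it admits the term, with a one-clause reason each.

usage: n [bound]=1, a [bound]=1, b [bound]=1
left-to-right use order: n, a, b
typing: ✓ — (Str → (Int → Int) → Bool) → Str → Bool
ordered ✓ (one use each (n, a, b); ordered split holds)
linear ✓ (exactly-once usage across n, a, b)
affine ✓ (none of n, a, b used more than once)
relevant ✓ (none of n, a, b goes unused)
unrestricted ✓ (simply typable at (Str → (Int → Int) → Bool) → Str → Bool; W, C, E all held)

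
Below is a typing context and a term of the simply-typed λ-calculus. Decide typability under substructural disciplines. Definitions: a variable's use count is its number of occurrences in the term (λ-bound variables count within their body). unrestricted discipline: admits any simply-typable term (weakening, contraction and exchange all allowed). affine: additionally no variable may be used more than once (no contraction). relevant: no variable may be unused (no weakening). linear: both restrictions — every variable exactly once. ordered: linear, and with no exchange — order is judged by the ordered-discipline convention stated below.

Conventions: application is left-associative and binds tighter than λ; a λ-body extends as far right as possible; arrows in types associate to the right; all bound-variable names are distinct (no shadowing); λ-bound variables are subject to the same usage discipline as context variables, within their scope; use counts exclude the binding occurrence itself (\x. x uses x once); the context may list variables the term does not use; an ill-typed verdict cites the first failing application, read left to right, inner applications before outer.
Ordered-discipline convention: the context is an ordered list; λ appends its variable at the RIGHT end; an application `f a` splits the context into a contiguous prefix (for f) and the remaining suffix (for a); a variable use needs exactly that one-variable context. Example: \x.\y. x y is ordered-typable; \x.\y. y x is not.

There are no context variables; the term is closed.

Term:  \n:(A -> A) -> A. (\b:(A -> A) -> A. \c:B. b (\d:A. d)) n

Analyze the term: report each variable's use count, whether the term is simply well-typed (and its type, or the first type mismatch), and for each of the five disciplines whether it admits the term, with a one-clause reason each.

use counts: n [bound]: 1; b [bound]: 1; c [bound]: 0; d [bound]: 1
uses in reading order: b, d, n
typing: the term checks, with type ((A -> A) -> A) -> B -> A
ordered ✗ (unused: c — weakening required)
linear ✗ (unused: c — weakening required)
affine ✓ (no duplicate uses among n, b, c, d)
relevant ✗ (unused: c — weakening required)
unrestricted ✓ (typability at ((A -> A) -> A) -> B -> A is all that's needed)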